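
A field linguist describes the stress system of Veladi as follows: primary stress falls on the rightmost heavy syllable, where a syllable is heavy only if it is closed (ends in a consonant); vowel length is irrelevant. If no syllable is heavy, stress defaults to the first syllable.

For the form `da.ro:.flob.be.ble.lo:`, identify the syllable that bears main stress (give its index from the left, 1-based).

Weights: 1 da L, 2 ro: L, 3 flob H, 4 be L, 5 ble L, 6 lo: L.
Heavy syllables in the domain: 3. The rightmost is syllable 3 (flob).
Primary stress: syllable 3 → da.ro:.ˈflob.be.ble.lo:.

3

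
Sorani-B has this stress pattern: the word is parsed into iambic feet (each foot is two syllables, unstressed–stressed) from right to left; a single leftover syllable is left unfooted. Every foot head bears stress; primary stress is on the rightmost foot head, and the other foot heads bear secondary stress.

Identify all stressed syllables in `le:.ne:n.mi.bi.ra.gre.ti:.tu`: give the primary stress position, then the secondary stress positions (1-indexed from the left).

Parse right to left into iambic (σˈσ) feet: (le:.ˈne:n) (mi.ˈbi) (ra.ˈgre) (ti:.ˈtu).
Foot heads (stressed positions): 2, 4, 6, 8.
End Rule Rightmost: primary stress on the rightmost head = syllable 8.
Secondary stress on 2, 4, 6: le:.ˌne:n.mi.ˌbi.ra.ˌgre.ti:.ˈtu.

primary 8, secondary 2, 4, 6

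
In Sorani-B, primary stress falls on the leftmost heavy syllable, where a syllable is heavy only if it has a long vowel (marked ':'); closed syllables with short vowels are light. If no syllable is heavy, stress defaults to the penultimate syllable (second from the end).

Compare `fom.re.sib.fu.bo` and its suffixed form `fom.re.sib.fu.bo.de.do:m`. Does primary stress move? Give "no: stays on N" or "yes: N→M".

yes: 4→7

Base `fom.re.sib.fu.bo` (5 syllables):
  Weights: 1 fom L, 2 re L, 3 sib L, 4 fu L, 5 bo L.
  No heavy syllable in the domain; default to the penultimate syllable (second from the end) = syllable 4.
  → primary stress on syllable 4.
Suffixed `fom.re.sib.fu.bo.de.do:m` (7 syllables):
  Weights: 1 fom L, 2 re L, 3 sib L, 4 fu L, 5 bo L, 6 de L, 7 do:m H.
  Heavy syllables in the domain: 7. The leftmost is syllable 7 (do:m).
  → primary stress on syllable 7.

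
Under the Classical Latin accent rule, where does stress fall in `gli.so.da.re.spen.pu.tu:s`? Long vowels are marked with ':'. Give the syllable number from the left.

5

Classical Latin: stress the penult if heavy (long vowel or closed), else the antepenult.
Weights: 5 spen H, 6 pu L, 7 tu:s H.
The penult (syllable 6, pu) is light, so stress falls on the antepenult (syllable 5, spen).
Stress on syllable 5: gli.so.da.re.ˈspen.pu.tu:s.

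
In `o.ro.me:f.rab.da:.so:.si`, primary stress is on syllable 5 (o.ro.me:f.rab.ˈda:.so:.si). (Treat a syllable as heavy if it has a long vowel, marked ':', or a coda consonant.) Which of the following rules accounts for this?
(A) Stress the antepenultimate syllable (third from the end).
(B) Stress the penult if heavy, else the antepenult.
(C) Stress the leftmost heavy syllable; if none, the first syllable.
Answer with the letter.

A

Rule A → syllable 5 ✓.
Rule B → syllable 6 (observed: 5).
Rule C → syllable 3 (observed: 5).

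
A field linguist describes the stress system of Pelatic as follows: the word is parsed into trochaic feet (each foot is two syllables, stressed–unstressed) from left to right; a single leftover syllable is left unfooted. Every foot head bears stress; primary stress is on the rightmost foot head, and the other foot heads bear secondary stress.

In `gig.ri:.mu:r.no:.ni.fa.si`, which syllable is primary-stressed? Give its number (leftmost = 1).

5

Parse left to right into trochaic (ˈσσ) feet: (ˈgig.ri:) (ˈmu:r.no:) (ˈni.fa) si. Syllable 7 is left unfooted.
Foot heads (stressed positions): 1, 3, 5.
End Rule Rightmost: primary stress on the rightmost head = syllable 5.
Primary stress: syllable 5 → gig.ri:.mu:r.no:.ˈni.fa.si.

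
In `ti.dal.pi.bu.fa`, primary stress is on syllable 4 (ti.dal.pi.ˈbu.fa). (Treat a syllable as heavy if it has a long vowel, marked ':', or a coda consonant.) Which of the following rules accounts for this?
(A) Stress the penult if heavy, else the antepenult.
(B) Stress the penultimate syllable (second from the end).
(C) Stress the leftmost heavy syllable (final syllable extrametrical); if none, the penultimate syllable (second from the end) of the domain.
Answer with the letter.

Rule A → syllable 3 (observed: 4).
Rule B → syllable 4 ✓.
Rule C → syllable 2 (observed: 4).

B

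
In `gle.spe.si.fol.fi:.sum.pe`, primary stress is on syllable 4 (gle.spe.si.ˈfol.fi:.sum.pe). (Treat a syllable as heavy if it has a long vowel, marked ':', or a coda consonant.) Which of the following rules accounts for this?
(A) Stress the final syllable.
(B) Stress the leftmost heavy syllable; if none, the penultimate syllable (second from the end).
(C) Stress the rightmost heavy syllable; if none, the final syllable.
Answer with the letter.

Rule A → syllable 7 (observed: 4).
Rule B → syllable 4 ✓.
Rule C → syllable 6 (observed: 4).

B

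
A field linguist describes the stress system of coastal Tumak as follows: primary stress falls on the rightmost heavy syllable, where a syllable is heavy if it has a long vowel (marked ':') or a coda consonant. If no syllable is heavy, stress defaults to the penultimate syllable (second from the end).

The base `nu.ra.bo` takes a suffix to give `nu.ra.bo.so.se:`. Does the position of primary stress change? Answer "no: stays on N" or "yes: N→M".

yes: 2→5

Base `nu.ra.bo` (3 syllables):
  Weights: 1 nu L, 2 ra L, 3 bo L.
  No heavy syllable in the domain; default to the penultimate syllable (second from the end) = syllable 2.
  → primary stress on syllable 2.
Suffixed `nu.ra.bo.so.se:` (5 syllables):
  Weights: 1 nu L, 2 ra L, 3 bo L, 4 so L, 5 se: H.
  Heavy syllables in the domain: 5. The rightmost is syllable 5 (se:).
  → primary stress on syllable 5.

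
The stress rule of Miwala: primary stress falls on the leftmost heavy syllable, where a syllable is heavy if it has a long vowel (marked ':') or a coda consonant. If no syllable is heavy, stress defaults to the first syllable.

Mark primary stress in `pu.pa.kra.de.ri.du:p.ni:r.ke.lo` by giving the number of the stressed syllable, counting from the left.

6

Weights: 1 pu L, 2 pa L, 3 kra L, 4 de L, 5 ri L, 6 du:p H, 7 ni:r H, 8 ke L, 9 lo L.
Heavy syllables in the domain: 6, 7. The leftmost is syllable 6 (du:p).
Primary stress: syllable 6 → pu.pa.kra.de.ri.ˈdu:p.ni:r.ke.lo.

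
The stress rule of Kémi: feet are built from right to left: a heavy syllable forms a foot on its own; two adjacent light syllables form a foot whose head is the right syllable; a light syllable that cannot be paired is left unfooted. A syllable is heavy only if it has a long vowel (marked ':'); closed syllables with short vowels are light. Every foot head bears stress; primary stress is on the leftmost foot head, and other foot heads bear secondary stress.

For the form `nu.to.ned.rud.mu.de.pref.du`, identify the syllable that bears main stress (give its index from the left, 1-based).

2

Weights: 1 nu L, 2 to L, 3 ned L, 4 rud L, 5 mu L, 6 de L, 7 pref L, 8 du L.
Parse right to left (heavy = foot alone; LL = one foot; stranded L unfooted): (nu.ˈto) (ned.ˈrud) (mu.ˈde) (pref.ˈdu).
Foot heads: 2, 4, 6, 8.
Primary stress on the leftmost head = syllable 2.
Primary stress: syllable 2 → nu.ˈto.ned.rud.mu.de.pref.du.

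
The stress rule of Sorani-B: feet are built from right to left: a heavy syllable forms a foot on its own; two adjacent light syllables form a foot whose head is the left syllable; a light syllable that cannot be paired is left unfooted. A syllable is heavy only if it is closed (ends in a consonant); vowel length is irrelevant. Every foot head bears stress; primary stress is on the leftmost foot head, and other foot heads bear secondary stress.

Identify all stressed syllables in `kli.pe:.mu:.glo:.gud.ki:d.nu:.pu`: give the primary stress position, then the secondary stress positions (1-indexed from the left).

primary 1, secondary 3, 5, 6, 7

Weights: 1 kli L, 2 pe: L, 3 mu: L, 4 glo: L, 5 gud H, 6 ki:d H, 7 nu: L, 8 pu L.
Parse right to left (heavy = foot alone; LL = one foot; stranded L unfooted): (ˈkli.pe:) (ˈmu:.glo:) (ˈgud) (ˈki:d) (ˈnu:.pu).
Foot heads: 1, 3, 5, 6, 7.
Primary stress on the leftmost head = syllable 1.
Secondary stress on 3, 5, 6, 7: ˈkli.pe:.ˌmu:.glo:.ˌgud.ˌki:d.ˌnu:.pu.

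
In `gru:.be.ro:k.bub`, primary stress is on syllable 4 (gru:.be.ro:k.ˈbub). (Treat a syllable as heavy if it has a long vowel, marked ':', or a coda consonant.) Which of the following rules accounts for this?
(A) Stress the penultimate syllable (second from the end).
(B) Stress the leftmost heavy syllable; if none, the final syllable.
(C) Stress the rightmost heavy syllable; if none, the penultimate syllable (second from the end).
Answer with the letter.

Rule A → syllable 3 (observed: 4).
Rule B → syllable 1 (observed: 4).
Rule C → syllable 4 ✓.

C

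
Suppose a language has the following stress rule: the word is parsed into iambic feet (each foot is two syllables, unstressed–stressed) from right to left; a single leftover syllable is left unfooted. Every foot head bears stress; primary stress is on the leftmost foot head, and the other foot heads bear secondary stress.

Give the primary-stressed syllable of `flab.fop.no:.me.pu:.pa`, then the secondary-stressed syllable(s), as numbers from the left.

Parse right to left into iambic (σˈσ) feet: (flab.ˈfop) (no:.ˈme) (pu:.ˈpa).
Foot heads (stressed positions): 2, 4, 6.
End Rule Leftmost: primary stress on the leftmost head = syllable 2.
Secondary stress on 4, 6: flab.ˈfop.no:.ˌme.pu:.ˌpa.

primary 2, secondary 4, 6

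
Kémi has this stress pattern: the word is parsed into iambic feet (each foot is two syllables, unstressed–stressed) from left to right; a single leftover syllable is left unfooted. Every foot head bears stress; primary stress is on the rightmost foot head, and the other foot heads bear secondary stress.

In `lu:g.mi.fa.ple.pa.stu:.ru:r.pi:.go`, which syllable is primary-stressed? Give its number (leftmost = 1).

8

Parse left to right into iambic (σˈσ) feet: (lu:g.ˈmi) (fa.ˈple) (pa.ˈstu:) (ru:r.ˈpi:) go. Syllable 9 is left unfooted.
Foot heads (stressed positions): 2, 4, 6, 8.
End Rule Rightmost: primary stress on the rightmost head = syllable 8.
Primary stress: syllable 8 → lu:g.mi.fa.ple.pa.stu:.ru:r.ˈpi:.go.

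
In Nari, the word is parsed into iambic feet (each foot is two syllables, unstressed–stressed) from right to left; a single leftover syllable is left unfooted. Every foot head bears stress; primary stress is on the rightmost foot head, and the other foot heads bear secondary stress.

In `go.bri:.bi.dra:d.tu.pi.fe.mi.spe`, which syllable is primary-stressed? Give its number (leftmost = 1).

Parse right to left into iambic (σˈσ) feet: go (bri:.ˈbi) (dra:d.ˈtu) (pi.ˈfe) (mi.ˈspe). Syllable 1 is left unfooted.
Foot heads (stressed positions): 3, 5, 7, 9.
End Rule Rightmost: primary stress on the rightmost head = syllable 9.
Primary stress: syllable 9 → go.bri:.bi.dra:d.tu.pi.fe.mi.ˈspe.

9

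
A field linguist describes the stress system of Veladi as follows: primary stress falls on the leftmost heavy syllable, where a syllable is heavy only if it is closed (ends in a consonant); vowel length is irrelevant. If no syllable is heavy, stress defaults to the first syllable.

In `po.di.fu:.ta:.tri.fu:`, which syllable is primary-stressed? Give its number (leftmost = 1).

Weights: 1 po L, 2 di L, 3 fu: L, 4 ta: L, 5 tri L, 6 fu: L.
No heavy syllable in the domain; default to the first syllable = syllable 1.
Primary stress: syllable 1 → ˈpo.di.fu:.ta:.tri.fu:.

1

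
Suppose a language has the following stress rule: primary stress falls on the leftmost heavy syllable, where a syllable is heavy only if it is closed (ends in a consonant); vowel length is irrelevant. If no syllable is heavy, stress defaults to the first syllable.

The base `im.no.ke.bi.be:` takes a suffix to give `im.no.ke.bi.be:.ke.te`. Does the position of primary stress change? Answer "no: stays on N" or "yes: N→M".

Base `im.no.ke.bi.be:` (5 syllables):
  Weights: 1 im H, 2 no L, 3 ke L, 4 bi L, 5 be: L.
  Heavy syllables in the domain: 1. The leftmost is syllable 1 (im).
  → primary stress on syllable 1.
Suffixed `im.no.ke.bi.be:.ke.te` (7 syllables):
  Weights: 1 im H, 2 no L, 3 ke L, 4 bi L, 5 be: L, 6 ke L, 7 te L.
  Heavy syllables in the domain: 1. The leftmost is syllable 1 (im).
  → primary stress on syllable 1.

no: stays on 1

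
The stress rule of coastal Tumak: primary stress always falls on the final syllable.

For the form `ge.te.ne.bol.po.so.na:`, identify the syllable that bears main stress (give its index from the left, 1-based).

7

The word has 7 syllables; the final syllable is syllable 7 (na:).
Primary stress: syllable 7 → ge.te.ne.bol.po.so.ˈna:.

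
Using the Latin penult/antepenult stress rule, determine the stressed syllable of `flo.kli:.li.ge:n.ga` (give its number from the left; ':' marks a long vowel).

Classical Latin: stress the penult if heavy (long vowel or closed), else the antepenult.
Weights: 3 li L, 4 ge:n H, 5 ga L.
The penult (syllable 4, ge:n) is heavy, so it takes stress.
Stress on syllable 4: flo.kli:.li.ˈge:n.ga.

4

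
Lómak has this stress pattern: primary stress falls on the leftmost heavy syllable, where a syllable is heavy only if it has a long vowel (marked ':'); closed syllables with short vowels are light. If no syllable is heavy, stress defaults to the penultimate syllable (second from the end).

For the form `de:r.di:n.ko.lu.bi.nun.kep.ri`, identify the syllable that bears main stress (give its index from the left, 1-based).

1

Weights: 1 de:r H, 2 di:n H, 3 ko L, 4 lu L, 5 bi L, 6 nun L, 7 kep L, 8 ri L.
Heavy syllables in the domain: 1, 2. The leftmost is syllable 1 (de:r).
Primary stress: syllable 1 → ˈde:r.di:n.ko.lu.bi.nun.kep.ri.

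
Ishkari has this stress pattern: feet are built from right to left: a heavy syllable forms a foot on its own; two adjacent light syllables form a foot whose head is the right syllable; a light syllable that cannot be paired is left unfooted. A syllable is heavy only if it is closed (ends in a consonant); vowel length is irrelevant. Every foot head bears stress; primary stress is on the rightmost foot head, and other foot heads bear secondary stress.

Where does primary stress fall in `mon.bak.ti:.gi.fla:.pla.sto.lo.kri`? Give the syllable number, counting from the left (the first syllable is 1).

Weights: 1 mon H, 2 bak H, 3 ti: L, 4 gi L, 5 fla: L, 6 pla L, 7 sto L, 8 lo L, 9 kri L.
Parse right to left (heavy = foot alone; LL = one foot; stranded L unfooted): (ˈmon) (ˈbak) ti: (gi.ˈfla:) (pla.ˈsto) (lo.ˈkri).
Foot heads: 1, 2, 5, 7, 9.
Primary stress on the rightmost head = syllable 9.
Primary stress: syllable 9 → mon.bak.ti:.gi.fla:.pla.sto.lo.ˈkri.

9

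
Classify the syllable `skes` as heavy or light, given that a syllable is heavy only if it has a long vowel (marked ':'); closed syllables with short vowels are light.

light

`skes`: short vowel, closed (coda /s/). Short vowel → light.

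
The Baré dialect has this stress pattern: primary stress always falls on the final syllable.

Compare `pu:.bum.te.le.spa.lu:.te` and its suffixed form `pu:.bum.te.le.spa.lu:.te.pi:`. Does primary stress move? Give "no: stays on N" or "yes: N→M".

Base `pu:.bum.te.le.spa.lu:.te` (7 syllables):
  The word has 7 syllables; the final syllable is syllable 7 (te).
  → primary stress on syllable 7.
Suffixed `pu:.bum.te.le.spa.lu:.te.pi:` (8 syllables):
  The word has 8 syllables; the final syllable is syllable 8 (pi:).
  → primary stress on syllable 8.

yes: 7→8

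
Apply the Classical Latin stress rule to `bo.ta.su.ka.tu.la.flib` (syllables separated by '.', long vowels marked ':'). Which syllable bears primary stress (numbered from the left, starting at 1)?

Classical Latin: stress the penult if heavy (long vowel or closed), else the antepenult.
Weights: 5 tu L, 6 la L, 7 flib H.
The penult (syllable 6, la) is light, so stress falls on the antepenult (syllable 5, tu).
Stress on syllable 5: bo.ta.su.ka.ˈtu.la.flib.

5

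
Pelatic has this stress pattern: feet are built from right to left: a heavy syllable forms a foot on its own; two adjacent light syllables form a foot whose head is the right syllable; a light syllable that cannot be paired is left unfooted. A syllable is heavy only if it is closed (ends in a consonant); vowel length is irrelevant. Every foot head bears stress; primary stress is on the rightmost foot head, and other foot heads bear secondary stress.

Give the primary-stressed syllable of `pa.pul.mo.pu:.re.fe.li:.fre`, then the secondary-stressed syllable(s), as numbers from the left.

primary 8, secondary 2, 4, 6

Weights: 1 pa L, 2 pul H, 3 mo L, 4 pu: L, 5 re L, 6 fe L, 7 li: L, 8 fre L.
Parse right to left (heavy = foot alone; LL = one foot; stranded L unfooted): pa (ˈpul) (mo.ˈpu:) (re.ˈfe) (li:.ˈfre).
Foot heads: 2, 4, 6, 8.
Primary stress on the rightmost head = syllable 8.
Secondary stress on 2, 4, 6: pa.ˌpul.mo.ˌpu:.re.ˌfe.li:.ˈfre.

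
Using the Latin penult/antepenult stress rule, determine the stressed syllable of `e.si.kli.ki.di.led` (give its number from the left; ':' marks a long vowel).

4

Classical Latin: stress the penult if heavy (long vowel or closed), else the antepenult.
Weights: 4 ki L, 5 di L, 6 led H.
The penult (syllable 5, di) is light, so stress falls on the antepenult (syllable 4, ki).
Stress on syllable 4: e.si.kli.ˈki.di.led.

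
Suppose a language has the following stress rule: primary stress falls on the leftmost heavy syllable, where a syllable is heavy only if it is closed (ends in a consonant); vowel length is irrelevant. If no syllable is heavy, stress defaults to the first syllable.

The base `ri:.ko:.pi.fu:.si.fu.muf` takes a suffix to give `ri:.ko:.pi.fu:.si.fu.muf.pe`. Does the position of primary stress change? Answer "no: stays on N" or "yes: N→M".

no: stays on 7

Base `ri:.ko:.pi.fu:.si.fu.muf` (7 syllables):
  Weights: 1 ri: L, 2 ko: L, 3 pi L, 4 fu: L, 5 si L, 6 fu L, 7 muf H.
  Heavy syllables in the domain: 7. The leftmost is syllable 7 (muf).
  → primary stress on syllable 7.
Suffixed `ri:.ko:.pi.fu:.si.fu.muf.pe` (8 syllables):
  Weights: 1 ri: L, 2 ko: L, 3 pi L, 4 fu: L, 5 si L, 6 fu L, 7 muf H, 8 pe L.
  Heavy syllables in the domain: 7. The leftmost is syllable 7 (muf).
  → primary stress on syllable 7.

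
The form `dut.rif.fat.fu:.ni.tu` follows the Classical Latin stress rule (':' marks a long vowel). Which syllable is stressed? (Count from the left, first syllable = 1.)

Classical Latin: stress the penult if heavy (long vowel or closed), else the antepenult.
Weights: 4 fu: H, 5 ni L, 6 tu L.
The penult (syllable 5, ni) is light, so stress falls on the antepenult (syllable 4, fu:).
Stress on syllable 4: dut.rif.fat.ˈfu:.ni.tu.

4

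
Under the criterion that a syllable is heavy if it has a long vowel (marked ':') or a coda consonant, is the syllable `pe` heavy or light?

light

`pe`: short vowel, open (no coda). Short vowel, open → light.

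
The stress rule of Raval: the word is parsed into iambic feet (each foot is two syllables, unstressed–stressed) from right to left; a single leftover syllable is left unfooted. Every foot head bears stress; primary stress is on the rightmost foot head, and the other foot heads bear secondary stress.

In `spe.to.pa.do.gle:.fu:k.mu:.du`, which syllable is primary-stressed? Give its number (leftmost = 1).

8

Parse right to left into iambic (σˈσ) feet: (spe.ˈto) (pa.ˈdo) (gle:.ˈfu:k) (mu:.ˈdu).
Foot heads (stressed positions): 2, 4, 6, 8.
End Rule Rightmost: primary stress on the rightmost head = syllable 8.
Primary stress: syllable 8 → spe.to.pa.do.gle:.fu:k.mu:.ˈdu.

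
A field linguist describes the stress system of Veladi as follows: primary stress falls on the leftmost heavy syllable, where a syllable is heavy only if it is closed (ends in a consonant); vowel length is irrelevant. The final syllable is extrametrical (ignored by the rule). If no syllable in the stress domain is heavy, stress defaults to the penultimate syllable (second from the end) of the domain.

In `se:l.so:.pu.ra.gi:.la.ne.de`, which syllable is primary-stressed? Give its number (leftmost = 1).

The final syllable (8, de) is extrametrical; the stress domain is syllables 1–7.
Weights: 1 se:l H, 2 so: L, 3 pu L, 4 ra L, 5 gi: L, 6 la L, 7 ne L.
Heavy syllables in the domain: 1. The leftmost is syllable 1 (se:l).
Primary stress: syllable 1 → ˈse:l.so:.pu.ra.gi:.la.ne.de.

1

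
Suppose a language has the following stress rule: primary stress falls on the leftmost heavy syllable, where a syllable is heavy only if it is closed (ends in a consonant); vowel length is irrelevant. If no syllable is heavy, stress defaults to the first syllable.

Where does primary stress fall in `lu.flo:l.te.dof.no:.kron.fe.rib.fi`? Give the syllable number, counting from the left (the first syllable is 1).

2

Weights: 1 lu L, 2 flo:l H, 3 te L, 4 dof H, 5 no: L, 6 kron H, 7 fe L, 8 rib H, 9 fi L.
Heavy syllables in the domain: 2, 4, 6, 8. The leftmost is syllable 2 (flo:l).
Primary stress: syllable 2 → lu.ˈflo:l.te.dof.no:.kron.fe.rib.fi.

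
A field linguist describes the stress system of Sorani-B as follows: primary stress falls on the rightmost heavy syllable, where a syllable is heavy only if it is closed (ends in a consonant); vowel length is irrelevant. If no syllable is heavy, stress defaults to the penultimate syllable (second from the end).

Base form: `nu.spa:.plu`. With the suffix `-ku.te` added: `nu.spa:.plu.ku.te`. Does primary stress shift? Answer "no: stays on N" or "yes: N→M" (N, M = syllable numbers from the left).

Base `nu.spa:.plu` (3 syllables):
  Weights: 1 nu L, 2 spa: L, 3 plu L.
  No heavy syllable in the domain; default to the penultimate syllable (second from the end) = syllable 2.
  → primary stress on syllable 2.
Suffixed `nu.spa:.plu.ku.te` (5 syllables):
  Weights: 1 nu L, 2 spa: L, 3 plu L, 4 ku L, 5 te L.
  No heavy syllable in the domain; default to the penultimate syllable (second from the end) = syllable 4.
  → primary stress on syllable 4.

yes: 2→4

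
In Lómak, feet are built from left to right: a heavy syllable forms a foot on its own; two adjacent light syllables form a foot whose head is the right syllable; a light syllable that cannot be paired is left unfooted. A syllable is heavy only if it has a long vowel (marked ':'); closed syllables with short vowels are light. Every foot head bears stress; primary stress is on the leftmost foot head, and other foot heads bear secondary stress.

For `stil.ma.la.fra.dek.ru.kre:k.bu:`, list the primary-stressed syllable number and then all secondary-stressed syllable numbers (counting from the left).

Weights: 1 stil L, 2 ma L, 3 la L, 4 fra L, 5 dek L, 6 ru L, 7 kre:k H, 8 bu: H.
Parse left to right (heavy = foot alone; LL = one foot; stranded L unfooted): (stil.ˈma) (la.ˈfra) (dek.ˈru) (ˈkre:k) (ˈbu:).
Foot heads: 2, 4, 6, 7, 8.
Primary stress on the leftmost head = syllable 2.
Secondary stress on 4, 6, 7, 8: stil.ˈma.la.ˌfra.dek.ˌru.ˌkre:k.ˌbu:.

primary 2, secondary 4, 6, 7, 8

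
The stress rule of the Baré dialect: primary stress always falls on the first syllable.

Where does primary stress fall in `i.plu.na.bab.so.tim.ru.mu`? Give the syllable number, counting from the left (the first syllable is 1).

1

The word has 8 syllables; the first syllable is syllable 1 (i).
Primary stress: syllable 1 → ˈi.plu.na.bab.so.tim.ru.mu.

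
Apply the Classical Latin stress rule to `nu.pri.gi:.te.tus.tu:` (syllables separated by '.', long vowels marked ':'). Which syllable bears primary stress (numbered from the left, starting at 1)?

Classical Latin: stress the penult if heavy (long vowel or closed), else the antepenult.
Weights: 4 te L, 5 tus H, 6 tu: H.
The penult (syllable 5, tus) is heavy, so it takes stress.
Stress on syllable 5: nu.pri.gi:.te.ˈtus.tu:.

5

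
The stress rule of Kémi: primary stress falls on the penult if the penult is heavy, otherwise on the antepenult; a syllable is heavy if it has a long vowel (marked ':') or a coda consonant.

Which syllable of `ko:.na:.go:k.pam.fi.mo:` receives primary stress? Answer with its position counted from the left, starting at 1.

4

Weights: 4 pam H, 5 fi L, 6 mo: H.
The penult (syllable 5, fi) is light, so stress falls on the antepenult (syllable 4, pam).
Primary stress: syllable 4 → ko:.na:.go:k.ˈpam.fi.mo:.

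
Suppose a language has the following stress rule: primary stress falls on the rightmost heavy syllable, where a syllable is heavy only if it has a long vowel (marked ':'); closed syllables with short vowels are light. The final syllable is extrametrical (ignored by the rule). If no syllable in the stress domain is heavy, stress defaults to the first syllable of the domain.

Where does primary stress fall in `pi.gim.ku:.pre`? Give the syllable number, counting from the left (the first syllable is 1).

3

The final syllable (4, pre) is extrametrical; the stress domain is syllables 1–3.
Weights: 1 pi L, 2 gim L, 3 ku: H.
Heavy syllables in the domain: 3. The rightmost is syllable 3 (ku:).
Primary stress: syllable 3 → pi.gim.ˈku:.pre.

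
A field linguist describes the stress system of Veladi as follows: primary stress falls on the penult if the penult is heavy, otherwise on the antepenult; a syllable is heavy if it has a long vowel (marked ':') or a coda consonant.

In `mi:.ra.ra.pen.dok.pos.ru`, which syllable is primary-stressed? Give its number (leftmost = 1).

Weights: 5 dok H, 6 pos H, 7 ru L.
The penult (syllable 6, pos) is heavy, so it takes stress.
Primary stress: syllable 6 → mi:.ra.ra.pen.dok.ˈpos.ru.

6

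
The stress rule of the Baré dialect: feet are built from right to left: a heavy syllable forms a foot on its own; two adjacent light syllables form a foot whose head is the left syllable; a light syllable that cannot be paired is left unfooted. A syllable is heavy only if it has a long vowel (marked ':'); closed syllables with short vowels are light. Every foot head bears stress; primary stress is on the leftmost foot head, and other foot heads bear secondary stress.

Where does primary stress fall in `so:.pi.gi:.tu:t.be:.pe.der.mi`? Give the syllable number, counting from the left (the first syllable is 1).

1

Weights: 1 so: H, 2 pi L, 3 gi: H, 4 tu:t H, 5 be: H, 6 pe L, 7 der L, 8 mi L.
Parse right to left (heavy = foot alone; LL = one foot; stranded L unfooted): (ˈso:) pi (ˈgi:) (ˈtu:t) (ˈbe:) pe (ˈder.mi).
Foot heads: 1, 3, 4, 5, 7.
Primary stress on the leftmost head = syllable 1.
Primary stress: syllable 1 → ˈso:.pi.gi:.tu:t.be:.pe.der.mi.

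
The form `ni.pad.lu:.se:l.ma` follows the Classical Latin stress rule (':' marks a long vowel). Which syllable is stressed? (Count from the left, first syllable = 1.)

Classical Latin: stress the penult if heavy (long vowel or closed), else the antepenult.
Weights: 3 lu: H, 4 se:l H, 5 ma L.
The penult (syllable 4, se:l) is heavy, so it takes stress.
Stress on syllable 4: ni.pad.lu:.ˈse:l.ma.

4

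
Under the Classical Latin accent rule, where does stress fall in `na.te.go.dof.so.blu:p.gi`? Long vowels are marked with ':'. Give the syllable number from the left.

Classical Latin: stress the penult if heavy (long vowel or closed), else the antepenult.
Weights: 5 so L, 6 blu:p H, 7 gi L.
The penult (syllable 6, blu:p) is heavy, so it takes stress.
Stress on syllable 6: na.te.go.dof.so.ˈblu:p.gi.

6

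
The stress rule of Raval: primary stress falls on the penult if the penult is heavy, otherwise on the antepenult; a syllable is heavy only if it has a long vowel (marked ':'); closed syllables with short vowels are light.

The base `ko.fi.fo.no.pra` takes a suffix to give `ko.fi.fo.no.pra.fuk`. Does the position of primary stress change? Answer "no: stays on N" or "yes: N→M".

yes: 3→4

Base `ko.fi.fo.no.pra` (5 syllables):
  Weights: 3 fo L, 4 no L, 5 pra L.
  The penult (syllable 4, no) is light, so stress falls on the antepenult (syllable 3, fo).
  → primary stress on syllable 3.
Suffixed `ko.fi.fo.no.pra.fuk` (6 syllables):
  Weights: 4 no L, 5 pra L, 6 fuk L.
  The penult (syllable 5, pra) is light, so stress falls on the antepenult (syllable 4, no).
  → primary stress on syllable 4.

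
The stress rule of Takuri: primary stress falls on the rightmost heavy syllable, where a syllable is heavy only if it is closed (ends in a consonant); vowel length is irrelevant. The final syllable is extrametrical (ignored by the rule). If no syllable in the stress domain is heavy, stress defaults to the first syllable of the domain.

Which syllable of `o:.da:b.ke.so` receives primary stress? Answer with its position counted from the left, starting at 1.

2

The final syllable (4, so) is extrametrical; the stress domain is syllables 1–3.
Weights: 1 o: L, 2 da:b H, 3 ke L.
Heavy syllables in the domain: 2. The rightmost is syllable 2 (da:b).
Primary stress: syllable 2 → o:.ˈda:b.ke.so.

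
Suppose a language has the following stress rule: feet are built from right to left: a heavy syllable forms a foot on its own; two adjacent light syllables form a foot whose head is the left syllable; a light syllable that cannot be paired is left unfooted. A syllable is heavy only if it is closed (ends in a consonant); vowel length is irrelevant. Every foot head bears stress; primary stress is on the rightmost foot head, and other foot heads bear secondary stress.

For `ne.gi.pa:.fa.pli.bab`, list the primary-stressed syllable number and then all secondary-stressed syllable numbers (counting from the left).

primary 6, secondary 2, 4

Weights: 1 ne L, 2 gi L, 3 pa: L, 4 fa L, 5 pli L, 6 bab H.
Parse right to left (heavy = foot alone; LL = one foot; stranded L unfooted): ne (ˈgi.pa:) (ˈfa.pli) (ˈbab).
Foot heads: 2, 4, 6.
Primary stress on the rightmost head = syllable 6.
Secondary stress on 2, 4: ne.ˌgi.pa:.ˌfa.pli.ˈbab.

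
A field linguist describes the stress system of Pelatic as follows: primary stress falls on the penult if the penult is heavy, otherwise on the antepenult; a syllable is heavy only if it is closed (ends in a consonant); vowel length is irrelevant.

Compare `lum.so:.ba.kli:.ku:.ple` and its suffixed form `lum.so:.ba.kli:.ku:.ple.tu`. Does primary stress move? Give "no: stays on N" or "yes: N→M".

Base `lum.so:.ba.kli:.ku:.ple` (6 syllables):
  Weights: 4 kli: L, 5 ku: L, 6 ple L.
  The penult (syllable 5, ku:) is light, so stress falls on the antepenult (syllable 4, kli:).
  → primary stress on syllable 4.
Suffixed `lum.so:.ba.kli:.ku:.ple.tu` (7 syllables):
  Weights: 5 ku: L, 6 ple L, 7 tu L.
  The penult (syllable 6, ple) is light, so stress falls on the antepenult (syllable 5, ku:).
  → primary stress on syllable 5.

yes: 4→5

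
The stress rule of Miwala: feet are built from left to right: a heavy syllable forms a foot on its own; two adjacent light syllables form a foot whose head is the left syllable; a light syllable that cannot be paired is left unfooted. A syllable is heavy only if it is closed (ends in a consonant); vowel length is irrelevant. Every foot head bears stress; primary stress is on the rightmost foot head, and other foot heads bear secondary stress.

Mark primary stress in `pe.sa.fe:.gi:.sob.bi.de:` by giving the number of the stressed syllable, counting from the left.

6

Weights: 1 pe L, 2 sa L, 3 fe: L, 4 gi: L, 5 sob H, 6 bi L, 7 de: L.
Parse left to right (heavy = foot alone; LL = one foot; stranded L unfooted): (ˈpe.sa) (ˈfe:.gi:) (ˈsob) (ˈbi.de:).
Foot heads: 1, 3, 5, 6.
Primary stress on the rightmost head = syllable 6.
Primary stress: syllable 6 → pe.sa.fe:.gi:.sob.ˈbi.de:.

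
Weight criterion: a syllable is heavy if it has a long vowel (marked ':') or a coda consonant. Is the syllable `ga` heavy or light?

`ga`: short vowel, open (no coda). Short vowel, open → light.

light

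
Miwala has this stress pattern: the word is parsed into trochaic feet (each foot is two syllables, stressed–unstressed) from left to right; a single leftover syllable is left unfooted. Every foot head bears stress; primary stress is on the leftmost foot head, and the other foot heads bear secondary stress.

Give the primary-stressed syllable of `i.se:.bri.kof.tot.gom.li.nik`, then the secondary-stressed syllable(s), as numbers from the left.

primary 1, secondary 3, 5, 7

Parse left to right into trochaic (ˈσσ) feet: (ˈi.se:) (ˈbri.kof) (ˈtot.gom) (ˈli.nik).
Foot heads (stressed positions): 1, 3, 5, 7.
End Rule Leftmost: primary stress on the leftmost head = syllable 1.
Secondary stress on 3, 5, 7: ˈi.se:.ˌbri.kof.ˌtot.gom.ˌli.nik.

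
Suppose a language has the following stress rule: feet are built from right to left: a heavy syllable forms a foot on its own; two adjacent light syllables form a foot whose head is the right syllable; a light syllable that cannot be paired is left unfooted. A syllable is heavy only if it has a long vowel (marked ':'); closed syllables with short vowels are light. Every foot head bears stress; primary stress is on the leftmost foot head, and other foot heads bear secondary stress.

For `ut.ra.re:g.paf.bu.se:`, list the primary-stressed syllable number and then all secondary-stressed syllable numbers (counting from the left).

Weights: 1 ut L, 2 ra L, 3 re:g H, 4 paf L, 5 bu L, 6 se: H.
Parse right to left (heavy = foot alone; LL = one foot; stranded L unfooted): (ut.ˈra) (ˈre:g) (paf.ˈbu) (ˈse:).
Foot heads: 2, 3, 5, 6.
Primary stress on the leftmost head = syllable 2.
Secondary stress on 3, 5, 6: ut.ˈra.ˌre:g.paf.ˌbu.ˌse:.

primary 2, secondary 3, 5, 6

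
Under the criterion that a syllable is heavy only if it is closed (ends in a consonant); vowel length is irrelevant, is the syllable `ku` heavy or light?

light

`ku`: short vowel, open (no coda). Open (no coda) → light.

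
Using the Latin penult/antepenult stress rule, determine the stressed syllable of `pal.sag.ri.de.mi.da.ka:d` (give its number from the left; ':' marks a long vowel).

Classical Latin: stress the penult if heavy (long vowel or closed), else the antepenult.
Weights: 5 mi L, 6 da L, 7 ka:d H.
The penult (syllable 6, da) is light, so stress falls on the antepenult (syllable 5, mi).
Stress on syllable 5: pal.sag.ri.de.ˈmi.da.ka:d.

5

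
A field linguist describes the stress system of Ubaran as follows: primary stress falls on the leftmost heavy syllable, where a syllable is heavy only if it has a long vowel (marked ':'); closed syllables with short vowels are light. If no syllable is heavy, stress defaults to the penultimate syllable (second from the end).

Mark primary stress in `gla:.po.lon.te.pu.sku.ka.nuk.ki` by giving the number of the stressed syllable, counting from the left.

1

Weights: 1 gla: H, 2 po L, 3 lon L, 4 te L, 5 pu L, 6 sku L, 7 ka L, 8 nuk L, 9 ki L.
Heavy syllables in the domain: 1. The leftmost is syllable 1 (gla:).
Primary stress: syllable 1 → ˈgla:.po.lon.te.pu.sku.ka.nuk.ki.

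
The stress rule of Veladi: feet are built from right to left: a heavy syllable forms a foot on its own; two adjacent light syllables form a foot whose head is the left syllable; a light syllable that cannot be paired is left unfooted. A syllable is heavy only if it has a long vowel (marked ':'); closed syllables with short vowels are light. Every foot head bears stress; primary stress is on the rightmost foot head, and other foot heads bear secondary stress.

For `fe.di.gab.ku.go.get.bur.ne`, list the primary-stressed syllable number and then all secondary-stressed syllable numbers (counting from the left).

primary 7, secondary 1, 3, 5

Weights: 1 fe L, 2 di L, 3 gab L, 4 ku L, 5 go L, 6 get L, 7 bur L, 8 ne L.
Parse right to left (heavy = foot alone; LL = one foot; stranded L unfooted): (ˈfe.di) (ˈgab.ku) (ˈgo.get) (ˈbur.ne).
Foot heads: 1, 3, 5, 7.
Primary stress on the rightmost head = syllable 7.
Secondary stress on 1, 3, 5: ˌfe.di.ˌgab.ku.ˌgo.get.ˈbur.ne.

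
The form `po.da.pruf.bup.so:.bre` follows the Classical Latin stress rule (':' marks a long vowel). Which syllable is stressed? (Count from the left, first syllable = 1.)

5

Classical Latin: stress the penult if heavy (long vowel or closed), else the antepenult.
Weights: 4 bup H, 5 so: H, 6 bre L.
The penult (syllable 5, so:) is heavy, so it takes stress.
Stress on syllable 5: po.da.pruf.bup.ˈso:.bre.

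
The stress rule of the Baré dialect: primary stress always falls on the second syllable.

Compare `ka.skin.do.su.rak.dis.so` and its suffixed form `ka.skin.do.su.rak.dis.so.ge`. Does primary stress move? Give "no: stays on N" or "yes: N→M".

Base `ka.skin.do.su.rak.dis.so` (7 syllables):
  The word has 7 syllables; the second syllable is syllable 2 (skin).
  → primary stress on syllable 2.
Suffixed `ka.skin.do.su.rak.dis.so.ge` (8 syllables):
  The word has 8 syllables; the second syllable is syllable 2 (skin).
  → primary stress on syllable 2.

no: stays on 2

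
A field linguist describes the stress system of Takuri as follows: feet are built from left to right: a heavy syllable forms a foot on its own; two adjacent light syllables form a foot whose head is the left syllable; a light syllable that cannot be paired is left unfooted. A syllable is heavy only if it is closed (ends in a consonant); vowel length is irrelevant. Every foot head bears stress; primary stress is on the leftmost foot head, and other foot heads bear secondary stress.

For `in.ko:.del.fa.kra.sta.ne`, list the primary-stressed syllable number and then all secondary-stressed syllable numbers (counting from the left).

Weights: 1 in H, 2 ko: L, 3 del H, 4 fa L, 5 kra L, 6 sta L, 7 ne L.
Parse left to right (heavy = foot alone; LL = one foot; stranded L unfooted): (ˈin) ko: (ˈdel) (ˈfa.kra) (ˈsta.ne).
Foot heads: 1, 3, 4, 6.
Primary stress on the leftmost head = syllable 1.
Secondary stress on 3, 4, 6: ˈin.ko:.ˌdel.ˌfa.kra.ˌsta.ne.

primary 1, secondary 3, 4, 6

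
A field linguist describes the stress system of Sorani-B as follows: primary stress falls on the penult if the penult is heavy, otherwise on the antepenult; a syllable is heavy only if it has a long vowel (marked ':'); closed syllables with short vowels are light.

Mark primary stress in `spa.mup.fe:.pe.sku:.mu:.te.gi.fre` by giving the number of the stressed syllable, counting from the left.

Weights: 7 te L, 8 gi L, 9 fre L.
The penult (syllable 8, gi) is light, so stress falls on the antepenult (syllable 7, te).
Primary stress: syllable 7 → spa.mup.fe:.pe.sku:.mu:.ˈte.gi.fre.

7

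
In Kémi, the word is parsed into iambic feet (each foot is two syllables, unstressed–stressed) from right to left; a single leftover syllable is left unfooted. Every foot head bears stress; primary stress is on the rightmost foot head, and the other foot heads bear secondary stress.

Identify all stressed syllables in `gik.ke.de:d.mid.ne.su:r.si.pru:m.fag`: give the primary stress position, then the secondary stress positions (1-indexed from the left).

primary 9, secondary 3, 5, 7

Parse right to left into iambic (σˈσ) feet: gik (ke.ˈde:d) (mid.ˈne) (su:r.ˈsi) (pru:m.ˈfag). Syllable 1 is left unfooted.
Foot heads (stressed positions): 3, 5, 7, 9.
End Rule Rightmost: primary stress on the rightmost head = syllable 9.
Secondary stress on 3, 5, 7: gik.ke.ˌde:d.mid.ˌne.su:r.ˌsi.pru:m.ˈfag.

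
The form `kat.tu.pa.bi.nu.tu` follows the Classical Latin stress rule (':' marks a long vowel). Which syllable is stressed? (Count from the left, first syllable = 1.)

4

Classical Latin: stress the penult if heavy (long vowel or closed), else the antepenult.
Weights: 4 bi L, 5 nu L, 6 tu L.
The penult (syllable 5, nu) is light, so stress falls on the antepenult (syllable 4, bi).
Stress on syllable 4: kat.tu.pa.ˈbi.nu.tu.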